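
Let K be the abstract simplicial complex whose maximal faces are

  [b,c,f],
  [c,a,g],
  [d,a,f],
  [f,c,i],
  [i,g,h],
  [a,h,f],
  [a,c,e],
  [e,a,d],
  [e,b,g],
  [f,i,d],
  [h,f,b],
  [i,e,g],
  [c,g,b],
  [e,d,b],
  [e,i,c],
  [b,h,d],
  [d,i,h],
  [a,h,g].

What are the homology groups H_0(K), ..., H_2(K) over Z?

Take the total order a < b < c < d < e < f < g < h < i on the vertex set. Then K (dimension 2) consists of the simplices:

  0-simplices (9): a, b, c, d, e, f, g, h, i
  1-simplices (27): ac, ad, ae, af, ag, ah, bc, bd, be, bf, bg, bh, ce, cf, cg, ci, de, df, dh, di, eg, ei, fh, fi, gh, gi, hi
  2-simplices (18): ace, acg, ade, adf, afh, agh, bcf, bcg, bde, bdh, beg, bfh, cei, cfi, dfi, dhi, egi, ghi

Hence C_0 ≅ Z^9, C_1 ≅ Z^27, C_2 ≅ Z^18.

∂_1: C_1 → C_0 is given by ∂[p,q] = [q] − [p].
This gives a 9×27 integer matrix of rank 8; reducing to Smith normal form yields diagonal entries (1,1,1,1,1,1,1,1).

Boundary ∂_2: C_2 → C_1 acts by ∂[p,q,r] = [q,r] − [p,r] + [p,q]. For instance
  ∂cei = ei − ci + ce,
  ∂bdh = dh − bh + bd.
This gives a 27×18 integer matrix of rank 18; reducing to Smith normal form yields diagonal entries (1,1,1,1,1,1,1,1,1,1,1,1,1,1,1,1,1,2).

From H_k ≅ ker(∂_k) / im(∂_{k+1}) we obtain:

  H_0: rank C_0 − rank ∂_1 = 9 − 8 = 1, and the invariant factors of ∂_1 are all 1, so H_0 = Z.
  H_1: rank ker ∂_1 − rank ∂_2 = (27 − 8) − 18 = 1, and ∂_2 has invariant factor 2 > 1, so H_1 = Z ⊕ Z/2.
  H_2: rank ker ∂_2 − rank ∂_3 = (18 − 18) − 0 = 0, and there is no ∂_3, so H_2 = 0.

As a check, the Euler characteristic is 9 − 27 + 18 = 0, which agrees with 1 − 1 + 0 = 0.
(K is a triangulation of the Klein bottle.)

H_0 ≅ Z,  H_1 ≅ Z ⊕ Z/2,  H_2 = 0.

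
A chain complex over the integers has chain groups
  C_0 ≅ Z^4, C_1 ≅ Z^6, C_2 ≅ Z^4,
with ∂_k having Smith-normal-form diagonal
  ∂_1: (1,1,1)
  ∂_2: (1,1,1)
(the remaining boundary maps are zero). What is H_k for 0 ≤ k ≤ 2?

H_0: b_0 = 4 − 0 − 3 = 1; torsion from ∂_1 factors > 1: none. So H_0 ≅ Z.
H_1: b_1 = 6 − 3 − 3 = 0; torsion from ∂_2 factors > 1: none. So H_1 ≅ 0.
H_2: b_2 = 4 − 3 − 0 = 1; torsion from ∂_3 factors > 1: none. So H_2 ≅ Z.

H_0 ≅ Z,  H_1 = 0,  H_2 ≅ Z.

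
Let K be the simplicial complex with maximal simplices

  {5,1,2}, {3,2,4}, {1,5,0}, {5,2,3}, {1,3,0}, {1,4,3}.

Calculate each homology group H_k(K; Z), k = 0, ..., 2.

H_0 ≅ Z,  H_1 ≅ Z,  H_2 = 0.

Fix the vertex order 0 < 1 < 2 < 3 < 4 < 5 and write every simplex with vertices in increasing order. Then dim K = 2 and the simplices of K are:

  0-simplices (6): [0], [1], [2], [3], [4], [5]
  1-simplices (12): [0,1], [0,3], [0,5], [1,2], [1,3], [1,4], [1,5], [2,3], [2,4], [2,5], [3,4], [3,5]
  2-simplices (6): [0,1,3], [0,1,5], [1,2,5], [1,3,4], [2,3,4], [2,3,5]

so the chain groups are C_0 ≅ Z^6, C_1 ≅ Z^12, C_2 ≅ Z^6.

The boundary map ∂_1: C_1 → C_0 is given by ∂[p,q] = [q] − [p]. For instance
  ∂[0,5] = [5] − [0].
The resulting 6×12 matrix has rank 5, and its Smith normal form has invariant factors (1,1,1,1,1).

The boundary map ∂_2: C_2 → C_1 sends each 2-simplex [p,q,r] to [q,r] − [p,r] + [p,q]. For instance
  ∂[1,3,4] = [3,4] − [1,4] + [1,3],
  ∂[2,3,5] = [3,5] − [2,5] + [2,3].
The resulting 12×6 matrix has rank 6, and its Smith normal form has invariant factors (1,1,1,1,1,1).

Now H_k = ker ∂_k / im ∂_{k+1}, so:

  H_0: rank C_0 − rank ∂_1 = 6 − 5 = 1, and the invariant factors of ∂_1 are all 1, so H_0 = Z.
  H_1: rank ker ∂_1 − rank ∂_2 = (12 − 5) − 6 = 1, and the invariant factors of ∂_2 are all 1, so H_1 = Z.
  H_2: rank ker ∂_2 − rank ∂_3 = (6 − 6) − 0 = 0, and there is no ∂_3, so H_2 = 0.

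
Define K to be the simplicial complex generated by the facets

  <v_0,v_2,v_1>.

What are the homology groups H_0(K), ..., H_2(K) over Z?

We work with the vertex ordering v_0 < v_1 < v_2. The simplices of K, each written with vertices in increasing order, are:

  0-simplices (3): [v_0], [v_1], [v_2]
  1-simplices (3): [v_0,v_1], [v_0,v_2], [v_1,v_2]
  2-simplices (1): [v_0,v_1,v_2]

Hence C_0 ≅ Z^3, C_1 ≅ Z^3, C_2 ≅ Z^1.

The boundary map ∂_1: C_1 → C_0 sends each edge [p,q] (with p < q) to q − p. For instance
  ∂[v_1,v_2] = [v_2] − [v_1].
The 3×3 boundary matrix has rank 2 and Smith normal form diag(1,1).

∂_2: C_2 → C_1 acts by ∂[p,q,r] = [q,r] − [p,r] + [p,q]. For instance
  ∂[v_0,v_1,v_2] = [v_1,v_2] − [v_0,v_2] + [v_0,v_1].
The 3×1 boundary matrix has rank 1 and Smith normal form diag(1).

Computing H_k = (kernel of ∂_k) / (image of ∂_{k+1}):

  H_0: rank C_0 − rank ∂_1 = 3 − 2 = 1, and the invariant factors of ∂_1 are all 1, so H_0 ≅ Z.
  H_1: rank ker ∂_1 − rank ∂_2 = (3 − 2) − 1 = 0, and the invariant factors of ∂_2 are all 1, so H_1 ≅ 0.
  H_2: rank ker ∂_2 − rank ∂_3 = (1 − 1) − 0 = 0, and there is no ∂_3, so H_2 ≅ 0.

As a check, the Euler characteristic is 3 − 3 + 1 = 1, which agrees with 1 − 0 + 0 = 1.

H_0 = Z,  H_1 = 0,  H_2 = 0.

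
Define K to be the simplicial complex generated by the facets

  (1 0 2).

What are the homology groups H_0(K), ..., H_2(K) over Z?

Take the total order 0 < 1 < 2 on the vertex set. Then K (dimension 2) consists of the simplices:

  0-simplices (3): [0], [1], [2]
  1-simplices (3): [0,1], [0,2], [1,2]
  2-simplices (1): [0,1,2]

so the chain groups are C_0 ≅ Z^3, C_1 ≅ Z^3, C_2 ≅ Z^1.

∂_1: C_1 → C_0 sends each edge [p,q] (with p < q) to q − p. For instance
  ∂[0,2] = [2] − [0].
As a 3×3 matrix over Z this has rank 2, with invariant factors (1,1).

Boundary ∂_2: C_2 → C_1 acts by ∂[p,q,r] = [q,r] − [p,r] + [p,q]. For instance
  ∂[0,1,2] = [1,2] − [0,2] + [0,1].
The 3×1 boundary matrix has rank 1 and Smith normal form diag(1).

Now H_k = ker ∂_k / im ∂_{k+1}, so:

  H_0: rank C_0 − rank ∂_1 = 3 − 2 = 1, and the invariant factors of ∂_1 are all 1, so H_0 = Z.
  H_1: rank ker ∂_1 − rank ∂_2 = (3 − 2) − 1 = 0, and the invariant factors of ∂_2 are all 1, so H_1 = 0.
  H_2: rank ker ∂_2 − rank ∂_3 = (1 − 1) − 0 = 0, and there is no ∂_3, so H_2 = 0.

H_0 ≅ Z,  H_1 = 0,  H_2 = 0.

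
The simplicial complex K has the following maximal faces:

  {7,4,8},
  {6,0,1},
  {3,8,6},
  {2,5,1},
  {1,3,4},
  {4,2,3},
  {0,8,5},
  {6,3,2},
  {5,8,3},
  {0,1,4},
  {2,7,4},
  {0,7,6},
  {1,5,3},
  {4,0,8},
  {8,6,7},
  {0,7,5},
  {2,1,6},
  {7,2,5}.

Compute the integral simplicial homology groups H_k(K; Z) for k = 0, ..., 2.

We work with the vertex ordering 0 < 1 < 2 < 3 < 4 < 5 < 6 < 7 < 8. The simplices of K, each written with vertices in increasing order, are:

  0-simplices (9): [0], [1], [2], [3], [4], [5], [6], [7], [8]
  1-simplices (27): (27 of them)
  2-simplices (18): [0,1,4], [0,1,6], [0,4,8], [0,5,7], [0,5,8], [0,6,7], [1,2,5], [1,2,6], [1,3,4], [1,3,5], [2,3,4], [2,3,6], [2,4,7], [2,5,7], [3,5,8], [3,6,8], [4,7,8], [6,7,8]

so the chain groups are C_0 ≅ Z^9, C_1 ≅ Z^27, C_2 ≅ Z^18.

The boundary map ∂_1: C_1 → C_0 maps an edge to its endpoints' difference, ∂[p,q] = q − p. For instance
  ∂[4,8] = [8] − [4].
This gives a 9×27 integer matrix of rank 8; reducing to Smith normal form yields diagonal entries (1,1,1,1,1,1,1,1).

The boundary map ∂_2: C_2 → C_1 sends each 2-simplex [p,q,r] to [q,r] − [p,r] + [p,q]. For instance
  ∂[0,4,8] = [4,8] − [0,8] + [0,4],
  ∂[1,3,5] = [3,5] − [1,5] + [1,3].
The resulting 27×18 matrix has rank 18, and its Smith normal form has invariant factors (1,1,1,1,1,1,1,1,1,1,1,1,1,1,1,1,1,2).

Computing H_k = (kernel of ∂_k) / (image of ∂_{k+1}):

  H_0: rank C_0 − rank ∂_1 = 9 − 8 = 1, and the invariant factors of ∂_1 are all 1, so H_0 = Z.
  H_1: rank ker ∂_1 − rank ∂_2 = (27 − 8) − 18 = 1, and ∂_2 has invariant factor 2 > 1, so H_1 = Z × Z/2.
  H_2: rank ker ∂_2 − rank ∂_3 = (18 − 18) − 0 = 0, and there is no ∂_3, so H_2 = 0.

As a check, the Euler characteristic is 9 − 27 + 18 = 0, which agrees with 1 − 1 + 0 = 0.
(K is a triangulation of the Klein bottle.)

H_0 ≅ Z,  H_1 ≅ Z × Z/2,  H_2 = 0.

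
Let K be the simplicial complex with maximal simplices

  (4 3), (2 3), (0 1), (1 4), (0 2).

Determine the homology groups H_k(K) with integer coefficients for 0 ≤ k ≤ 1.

H_0 = Z,  H_1 = Z.

K has 5 vertices, 5 edges.
rank ∂_0 = 0, rank ∂_1 = 4 ⇒ b_0 = 5 − 0 − 4 = 1; all invariant factors of ∂_1 are 1 so no torsion. So H_0 = Z.
rank ∂_1 = 4, rank ∂_2 = 0 ⇒ b_1 = 5 − 4 − 0 = 1. So H_1 = Z.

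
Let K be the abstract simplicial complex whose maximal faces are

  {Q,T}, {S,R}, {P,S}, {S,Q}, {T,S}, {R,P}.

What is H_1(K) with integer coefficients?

Take the total order P < Q < R < S < T on the vertex set. Then K (dimension 1) consists of the simplices:

  0-simplices (5): P, Q, R, S, T
  1-simplices (6): PR, PS, QS, QT, RS, ST

Hence C_0 ≅ Z^5, C_1 ≅ Z^6.

The boundary map ∂_1: C_1 → C_0 is given by ∂[p,q] = [q] − [p].
The resulting 5×6 matrix has rank 4, and its Smith normal form has invariant factors (1,1,1,1).

Now H_k = ker ∂_k / im ∂_{k+1}, so:

  H_1: rank ker ∂_1 − rank ∂_2 = (6 − 4) − 0 = 2, and there is no ∂_2, so H_1 ≅ Z^2.

H_1 = Z^2.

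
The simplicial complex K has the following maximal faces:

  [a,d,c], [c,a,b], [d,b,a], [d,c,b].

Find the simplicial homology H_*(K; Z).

We work with the vertex ordering a < b < c < d. The simplices of K, each written with vertices in increasing order, are:

  0-simplices (4): a, b, c, d
  1-simplices (6): ab, ac, ad, bc, bd, cd
  2-simplices (4): abc, abd, acd, bcd

giving chain groups C_0 ≅ Z^4, C_1 ≅ Z^6, C_2 ≅ Z^4.

Boundary ∂_1: C_1 → C_0 is given by ∂[p,q] = [q] − [p]. For instance
  ∂cd = d − c.
The 4×6 boundary matrix has rank 3 and Smith normal form diag(1,1,1).

Boundary ∂_2: C_2 → C_1 maps a triangle to the signed sum of its edges. For instance
  ∂bcd = cd − bd + bc,
  ∂abd = bd − ad + ab.
The 6×4 boundary matrix has rank 3 and Smith normal form diag(1,1,1).

Reading off H_k = ker ∂_k / im ∂_{k+1}:

  H_0: rank C_0 − rank ∂_1 = 4 − 3 = 1, and the invariant factors of ∂_1 are all 1, so H_0 ≅ Z.
  H_1: rank ker ∂_1 − rank ∂_2 = (6 − 3) − 3 = 0, and the invariant factors of ∂_2 are all 1, so H_1 ≅ 0.
  H_2: rank ker ∂_2 − rank ∂_3 = (4 − 3) − 0 = 1, and there is no ∂_3, so H_2 ≅ Z.

H_0 ≅ Z,  H_1 = 0,  H_2 ≅ Z.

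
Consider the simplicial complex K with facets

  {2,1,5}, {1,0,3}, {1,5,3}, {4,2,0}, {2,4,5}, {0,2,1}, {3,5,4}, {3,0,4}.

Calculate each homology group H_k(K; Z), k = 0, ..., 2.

H_0 = Z,  H_1 = 0,  H_2 = Z.

Fix the vertex order 0 < 1 < 2 < 3 < 4 < 5 and write every simplex with vertices in increasing order. Then dim K = 2 and the simplices of K are:

  0-simplices (6): [0], [1], [2], [3], [4], [5]
  1-simplices (12): [0,1], [0,2], [0,3], [0,4], [1,2], [1,3], [1,5], [2,4], [2,5], [3,4], [3,5], [4,5]
  2-simplices (8): [0,1,2], [0,1,3], [0,2,4], [0,3,4], [1,2,5], [1,3,5], [2,4,5], [3,4,5]

so the chain groups are C_0 ≅ Z^6, C_1 ≅ Z^12, C_2 ≅ Z^8.

The boundary map ∂_1: C_1 → C_0 maps an edge to its endpoints' difference, ∂[p,q] = q − p.
The resulting 6×12 matrix has rank 5, and its Smith normal form has invariant factors (1,1,1,1,1).

The boundary map ∂_2: C_2 → C_1 maps a triangle to the signed sum of its edges. For instance
  ∂[0,3,4] = [3,4] − [0,4] + [0,3],
  ∂[0,1,3] = [1,3] − [0,3] + [0,1].
The 12×8 boundary matrix has rank 7 and Smith normal form diag(1,1,1,1,1,1,1).

Computing H_k = (kernel of ∂_k) / (image of ∂_{k+1}):

  H_0: rank C_0 − rank ∂_1 = 6 − 5 = 1, and the invariant factors of ∂_1 are all 1, so H_0 = Z.
  H_1: rank ker ∂_1 − rank ∂_2 = (12 − 5) − 7 = 0, and the invariant factors of ∂_2 are all 1, so H_1 = 0.
  H_2: rank ker ∂_2 − rank ∂_3 = (8 − 7) − 0 = 1, and there is no ∂_3, so H_2 = Z.

As a check, the Euler characteristic is 6 − 12 + 8 = 2, which agrees with 1 − 0 + 1 = 2.
(K is a triangulation of the 2-sphere S^2.)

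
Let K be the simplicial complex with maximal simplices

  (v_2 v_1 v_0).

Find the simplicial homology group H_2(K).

Take the total order v_0 < v_1 < v_2 on the vertex set. Then K (dimension 2) consists of the simplices:

  0-simplices (3): [v_0], [v_1], [v_2]
  1-simplices (3): [v_0,v_1], [v_0,v_2], [v_1,v_2]
  2-simplices (1): [v_0,v_1,v_2]

Hence C_0 ≅ Z^3, C_1 ≅ Z^3, C_2 ≅ Z^1.

Boundary ∂_1: C_1 → C_0 is given by ∂[p,q] = [q] − [p].
The 3×3 boundary matrix has rank 2 and Smith normal form diag(1,1).

Boundary ∂_2: C_2 → C_1 sends each 2-simplex [p,q,r] to [q,r] − [p,r] + [p,q]. For instance
  ∂[v_0,v_1,v_2] = [v_1,v_2] − [v_0,v_2] + [v_0,v_1].
The 3×1 boundary matrix has rank 1 and Smith normal form diag(1).

Now H_k = ker ∂_k / im ∂_{k+1}, so:

  H_2: rank ker ∂_2 − rank ∂_3 = (1 − 1) − 0 = 0, and there is no ∂_3, so H_2 ≅ 0.

H_2 = 0.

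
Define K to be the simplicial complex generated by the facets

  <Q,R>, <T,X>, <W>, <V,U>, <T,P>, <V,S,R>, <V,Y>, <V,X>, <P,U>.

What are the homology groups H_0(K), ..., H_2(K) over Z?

K has 10 vertices, 10 edges, 1 triangle.
rank ∂_0 = 0, rank ∂_1 = 8 ⇒ b_0 = 10 − 0 − 8 = 2; all invariant factors of ∂_1 are 1 so no torsion. So H_0 ≅ Z^2.
rank ∂_1 = 8, rank ∂_2 = 1 ⇒ b_1 = 10 − 8 − 1 = 1; all invariant factors of ∂_2 are 1 so no torsion. So H_1 ≅ Z.
rank ∂_2 = 1, rank ∂_3 = 0 ⇒ b_2 = 1 − 1 − 0 = 0. So H_2 ≅ 0.

H_0 ≅ Z^2,  H_1 ≅ Z,  H_2 = 0.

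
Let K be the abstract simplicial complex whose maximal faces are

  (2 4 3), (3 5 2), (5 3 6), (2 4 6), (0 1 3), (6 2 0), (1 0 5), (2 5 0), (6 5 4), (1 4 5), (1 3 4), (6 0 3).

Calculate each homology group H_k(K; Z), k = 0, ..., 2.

H_0 = Z,  H_1 = Z_2,  H_2 = 0.

K has 7 vertices, 18 edges, 12 triangles.
rank ∂_0 = 0, rank ∂_1 = 6 ⇒ b_0 = 7 − 0 − 6 = 1; all invariant factors of ∂_1 are 1 so no torsion. So H_0 ≅ Z.
rank ∂_1 = 6, rank ∂_2 = 12 ⇒ b_1 = 18 − 6 − 12 = 0; ∂_2 has invariant factor(s) [2] giving torsion. So H_1 ≅ Z_2.
rank ∂_2 = 12, rank ∂_3 = 0 ⇒ b_2 = 12 − 12 − 0 = 0. So H_2 ≅ 0.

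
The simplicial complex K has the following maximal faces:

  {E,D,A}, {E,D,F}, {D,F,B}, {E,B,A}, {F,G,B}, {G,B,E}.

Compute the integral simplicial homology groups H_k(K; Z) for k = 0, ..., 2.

H_0 = Z,  H_1 = Z,  H_2 = 0.

Take the total order A < B < D < E < F < G on the vertex set. Then K (dimension 2) consists of the simplices:

  0-simplices (6): A, B, D, E, F, G
  1-simplices (12): AB, AD, AE, BD, BE, BF, BG, DE, DF, EF, EG, FG
  2-simplices (6): ABE, ADE, BDF, BEG, BFG, DEF

so the chain groups are C_0 ≅ Z^6, C_1 ≅ Z^12, C_2 ≅ Z^6.

Boundary ∂_1: C_1 → C_0 sends each edge [p,q] (with p < q) to q − p. For instance
  ∂AE = E − A.
This gives a 6×12 integer matrix of rank 5; reducing to Smith normal form yields diagonal entries (1,1,1,1,1).

∂_2: C_2 → C_1 maps a triangle to the signed sum of its edges. For instance
  ∂ABE = BE − AE + AB,
  ∂DEF = EF − DF + DE.
As a 12×6 matrix over Z this has rank 6, with invariant factors (1,1,1,1,1,1).

Computing H_k = (kernel of ∂_k) / (image of ∂_{k+1}):

  H_0: rank C_0 − rank ∂_1 = 6 − 5 = 1, and the invariant factors of ∂_1 are all 1, so H_0 ≅ Z.
  H_1: rank ker ∂_1 − rank ∂_2 = (12 − 5) − 6 = 1, and the invariant factors of ∂_2 are all 1, so H_1 ≅ Z.
  H_2: rank ker ∂_2 − rank ∂_3 = (6 − 6) − 0 = 0, and there is no ∂_3, so H_2 ≅ 0.

As a check, the Euler characteristic is 6 − 12 + 6 = 0, which agrees with 1 − 1 + 0 = 0.
(K is a triangulation of the cylinder S^1 x I.)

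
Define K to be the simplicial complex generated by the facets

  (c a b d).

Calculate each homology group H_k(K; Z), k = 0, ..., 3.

Take the total order a < b < c < d on the vertex set. Then K (dimension 3) consists of the simplices:

  0-simplices (4): a, b, c, d
  1-simplices (6): ab, ac, ad, bc, bd, cd
  2-simplices (4): abc, abd, acd, bcd
  3-simplices (1): abcd

so the chain groups are C_0 ≅ Z^4, C_1 ≅ Z^6, C_2 ≅ Z^4, C_3 ≅ Z^1.

Boundary ∂_1: C_1 → C_0 is given by ∂[p,q] = [q] − [p].
This gives a 4×6 integer matrix of rank 3; reducing to Smith normal form yields diagonal entries (1,1,1).

The boundary map ∂_2: C_2 → C_1 sends each 2-simplex [p,q,r] to [q,r] − [p,r] + [p,q]. For instance
  ∂abd = bd − ad + ab,
  ∂abc = bc − ac + ab.
This gives a 6×4 integer matrix of rank 3; reducing to Smith normal form yields diagonal entries (1,1,1).

The boundary map ∂_3: C_3 → C_2 sends each 3-simplex σ to the alternating sum Σ_i (−1)^i (σ with its i-th vertex removed). For instance
  ∂abcd = bcd − acd + abd − abc.
The 4×1 boundary matrix has rank 1 and Smith normal form diag(1).

From H_k ≅ ker(∂_k) / im(∂_{k+1}) we obtain:

  H_0: rank C_0 − rank ∂_1 = 4 − 3 = 1, and the invariant factors of ∂_1 are all 1, so H_0 = Z.
  H_1: rank ker ∂_1 − rank ∂_2 = (6 − 3) − 3 = 0, and the invariant factors of ∂_2 are all 1, so H_1 = 0.
  H_2: rank ker ∂_2 − rank ∂_3 = (4 − 3) − 1 = 0, and the invariant factors of ∂_3 are all 1, so H_2 = 0.
  H_3: rank ker ∂_3 − rank ∂_4 = (1 − 1) − 0 = 0, and there is no ∂_4, so H_3 = 0.

As a check, the Euler characteristic is 4 − 6 + 4 − 1 = 1, which agrees with 1 − 0 + 0 − 0 = 1.

H_0 ≅ Z,  H_1 = 0,  H_2 = 0,  H_3 = 0.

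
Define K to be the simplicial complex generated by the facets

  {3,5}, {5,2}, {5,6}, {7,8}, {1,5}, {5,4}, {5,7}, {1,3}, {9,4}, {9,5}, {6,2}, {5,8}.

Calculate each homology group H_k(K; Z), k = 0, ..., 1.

H_0 = Z,  H_1 = Z^4.

Take the total order 1 < 2 < 3 < 4 < 5 < 6 < 7 < 8 < 9 on the vertex set. Then K (dimension 1) consists of the simplices:

  0-simplices (9): [1], [2], [3], [4], [5], [6], [7], [8], [9]
  1-simplices (12): [1,3], [1,5], [2,5], [2,6], [3,5], [4,5], [4,9], [5,6], [5,7], [5,8], [5,9], [7,8]

Hence C_0 ≅ Z^9, C_1 ≅ Z^12.

Boundary ∂_1: C_1 → C_0 sends each edge [p,q] (with p < q) to q − p.
This gives a 9×12 integer matrix of rank 8; reducing to Smith normal form yields diagonal entries (1,1,1,1,1,1,1,1).

From H_k ≅ ker(∂_k) / im(∂_{k+1}) we obtain:

  H_0: rank C_0 − rank ∂_1 = 9 − 8 = 1, and the invariant factors of ∂_1 are all 1, so H_0 = Z.
  H_1: rank ker ∂_1 − rank ∂_2 = (12 − 8) − 0 = 4, and there is no ∂_2, so H_1 = Z^4.

As a check, the Euler characteristic is 9 − 12 = -3, which agrees with 1 − 4 = -3.
(K is a triangulation of a wedge of 4 circles.)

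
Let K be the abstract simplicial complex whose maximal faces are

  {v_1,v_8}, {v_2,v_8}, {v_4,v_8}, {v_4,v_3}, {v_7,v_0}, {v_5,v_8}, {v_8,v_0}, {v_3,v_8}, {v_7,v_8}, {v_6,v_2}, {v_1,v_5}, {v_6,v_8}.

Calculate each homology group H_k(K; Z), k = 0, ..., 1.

H_0 ≅ Z,  H_1 ≅ Z^4.

Fix the vertex order v_0 < v_1 < v_2 < v_3 < v_4 < v_5 < v_6 < v_7 < v_8 and write every simplex with vertices in increasing order. Then dim K = 1 and the simplices of K are:

  0-simplices (9): [v_0], [v_1], [v_2], [v_3], [v_4], [v_5], [v_6], [v_7], [v_8]
  1-simplices (12): [v_0,v_7], [v_0,v_8], [v_1,v_5], [v_1,v_8], [v_2,v_6], [v_2,v_8], [v_3,v_4], [v_3,v_8], [v_4,v_8], [v_5,v_8], [v_6,v_8], [v_7,v_8]

giving chain groups C_0 ≅ Z^9, C_1 ≅ Z^12.

∂_1: C_1 → C_0 maps an edge to its endpoints' difference, ∂[p,q] = q − p.
The resulting 9×12 matrix has rank 8, and its Smith normal form has invariant factors (1,1,1,1,1,1,1,1).

Computing H_k = (kernel of ∂_k) / (image of ∂_{k+1}):

  H_0: rank C_0 − rank ∂_1 = 9 − 8 = 1, and the invariant factors of ∂_1 are all 1, so H_0 = Z.
  H_1: rank ker ∂_1 − rank ∂_2 = (12 − 8) − 0 = 4, and there is no ∂_2, so H_1 = Z^4.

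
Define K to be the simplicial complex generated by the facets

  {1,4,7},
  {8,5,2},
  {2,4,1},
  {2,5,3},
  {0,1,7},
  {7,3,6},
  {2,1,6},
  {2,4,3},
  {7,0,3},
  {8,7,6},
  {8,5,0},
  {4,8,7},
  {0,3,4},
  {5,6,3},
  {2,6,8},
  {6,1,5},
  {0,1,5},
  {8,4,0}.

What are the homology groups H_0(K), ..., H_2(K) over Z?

H_0 = Z,  H_1 = Z × Z/2,  H_2 = 0.

K has 9 vertices, 27 edges, 18 triangles.
rank ∂_0 = 0, rank ∂_1 = 8 ⇒ b_0 = 9 − 0 − 8 = 1; all invariant factors of ∂_1 are 1 so no torsion. So H_0 = Z.
rank ∂_1 = 8, rank ∂_2 = 18 ⇒ b_1 = 27 − 8 − 18 = 1; ∂_2 has invariant factor(s) [2] giving torsion. So H_1 = Z × Z/2.
rank ∂_2 = 18, rank ∂_3 = 0 ⇒ b_2 = 18 − 18 − 0 = 0. So H_2 = 0.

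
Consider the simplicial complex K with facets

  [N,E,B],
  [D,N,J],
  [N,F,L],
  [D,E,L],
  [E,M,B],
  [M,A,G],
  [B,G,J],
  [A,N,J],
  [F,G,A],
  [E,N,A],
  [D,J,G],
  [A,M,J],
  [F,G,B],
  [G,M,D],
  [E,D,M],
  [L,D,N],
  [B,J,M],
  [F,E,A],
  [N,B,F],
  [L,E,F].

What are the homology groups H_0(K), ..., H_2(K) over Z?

H_0 ≅ Z,  H_1 ≅ Z ⊕ Z/2,  H_2 = 0.

Order the vertices as A < B < D < E < F < G < J < L < M < N. Listing each simplex with vertices in this order, K has dimension 2 with simplices:

  0-simplices (10): A, B, D, E, F, G, J, L, M, N
  1-simplices (30): AE, AF, AG, AJ, AM, AN, BE, BF, BG, BJ, BM, BN, DE, DG, DJ, DL, DM, DN, EF, EL, EM, EN, FG, FL, FN, GJ, GM, JM, JN, LN
  2-simplices (20): AEF, AEN, AFG, AGM, AJM, AJN, BEM, BEN, BFG, BFN, BGJ, BJM, DEL, DEM, DGJ, DGM, DJN, DLN, EFL, FLN

so the chain groups are C_0 ≅ Z^10, C_1 ≅ Z^30, C_2 ≅ Z^20.

The boundary map ∂_1: C_1 → C_0 sends each edge [p,q] (with p < q) to q − p.
This gives a 10×30 integer matrix of rank 9; reducing to Smith normal form yields diagonal entries (1,1,1,1,1,1,1,1,1).

Boundary ∂_2: C_2 → C_1 sends each 2-simplex [p,q,r] to [q,r] − [p,r] + [p,q]. For instance
  ∂EFL = FL − EL + EF,
  ∂AJN = JN − AN + AJ.
The resulting 30×20 matrix has rank 20, and its Smith normal form has invariant factors (1,1,1,1,1,1,1,1,1,1,1,1,1,1,1,1,1,1,1,2).

Reading off H_k = ker ∂_k / im ∂_{k+1}:

  H_0: rank C_0 − rank ∂_1 = 10 − 9 = 1, and the invariant factors of ∂_1 are all 1, so H_0 ≅ Z.
  H_1: rank ker ∂_1 − rank ∂_2 = (30 − 9) − 20 = 1, and ∂_2 has invariant factor 2 > 1, so H_1 ≅ Z ⊕ Z/2.
  H_2: rank ker ∂_2 − rank ∂_3 = (20 − 20) − 0 = 0, and there is no ∂_3, so H_2 ≅ 0.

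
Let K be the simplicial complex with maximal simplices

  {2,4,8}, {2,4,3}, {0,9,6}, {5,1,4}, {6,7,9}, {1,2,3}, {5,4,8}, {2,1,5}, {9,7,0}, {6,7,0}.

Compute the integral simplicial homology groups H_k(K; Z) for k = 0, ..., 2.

H_0 = Z^2,  H_1 = Z,  H_2 = Z.

Order the vertices as 0 < 1 < 2 < 3 < 4 < 5 < 6 < 7 < 8 < 9. Listing each simplex with vertices in this order, K has dimension 2 with simplices:

  0-simplices (10): [0], [1], [2], [3], [4], [5], [6], [7], [8], [9]
  1-simplices (18): [0,6], [0,7], [0,9], [1,2], [1,3], [1,4], [1,5], [2,3], [2,4], [2,5], [2,8], [3,4], [4,5], [4,8], [5,8], [6,7], [6,9], [7,9]
  2-simplices (10): [0,6,7], [0,6,9], [0,7,9], [1,2,3], [1,2,5], [1,4,5], [2,3,4], [2,4,8], [4,5,8], [6,7,9]

so the chain groups are C_0 ≅ Z^10, C_1 ≅ Z^18, C_2 ≅ Z^10.

∂_1: C_1 → C_0 sends each edge [p,q] (with p < q) to q − p. For instance
  ∂[0,6] = [6] − [0].
The resulting 10×18 matrix has rank 8, and its Smith normal form has invariant factors (1,1,1,1,1,1,1,1).

The boundary map ∂_2: C_2 → C_1 maps a triangle to the signed sum of its edges. For instance
  ∂[6,7,9] = [7,9] − [6,9] + [6,7],
  ∂[0,6,7] = [6,7] − [0,7] + [0,6].
This gives a 18×10 integer matrix of rank 9; reducing to Smith normal form yields diagonal entries (1,1,1,1,1,1,1,1,1).

From H_k ≅ ker(∂_k) / im(∂_{k+1}) we obtain:

  H_0: rank C_0 − rank ∂_1 = 10 − 8 = 2, and the invariant factors of ∂_1 are all 1, so H_0 = Z^2.
  H_1: rank ker ∂_1 − rank ∂_2 = (18 − 8) − 9 = 1, and the invariant factors of ∂_2 are all 1, so H_1 = Z.
  H_2: rank ker ∂_2 − rank ∂_3 = (10 − 9) − 0 = 1, and there is no ∂_3, so H_2 = Z.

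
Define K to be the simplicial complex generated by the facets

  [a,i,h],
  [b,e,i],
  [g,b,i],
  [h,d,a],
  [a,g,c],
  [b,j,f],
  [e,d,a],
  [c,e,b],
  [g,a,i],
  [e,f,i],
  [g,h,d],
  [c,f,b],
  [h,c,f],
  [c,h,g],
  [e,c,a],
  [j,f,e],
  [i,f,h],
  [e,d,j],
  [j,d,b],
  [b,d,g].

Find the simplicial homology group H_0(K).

Take the total order a < b < c < d < e < f < g < h < i < j on the vertex set. Then K (dimension 2) consists of the simplices:

  0-simplices (10): a, b, c, d, e, f, g, h, i, j
  1-simplices (30): ac, ad, ae, ag, ah, ai, bc, bd, be, bf, bg, bi, bj, ce, cf, cg, ch, de, dg, dh, dj, ef, ei, ej, fh, fi, fj, gh, gi, hi
  2-simplices (20): ace, acg, ade, adh, agi, ahi, bce, bcf, bdg, bdj, bei, bfj, bgi, cfh, cgh, dej, dgh, efi, efj, fhi

Hence C_0 ≅ Z^10, C_1 ≅ Z^30, C_2 ≅ Z^20.

The boundary map ∂_1: C_1 → C_0 is given by ∂[p,q] = [q] − [p]. For instance
  ∂gh = h − g.
The 10×30 boundary matrix has rank 9 and Smith normal form diag(1,1,1,1,1,1,1,1,1).

The boundary map ∂_2: C_2 → C_1 maps a triangle to the signed sum of its edges. For instance
  ∂bce = ce − be + bc,
  ∂dgh = gh − dh + dg.
The 30×20 boundary matrix has rank 20 and Smith normal form diag(1,1,1,1,1,1,1,1,1,1,1,1,1,1,1,1,1,1,1,2).

Computing H_k = (kernel of ∂_k) / (image of ∂_{k+1}):

  H_0: rank C_0 − rank ∂_1 = 10 − 9 = 1, and the invariant factors of ∂_1 are all 1, so H_0 = Z.

H_0 = Z.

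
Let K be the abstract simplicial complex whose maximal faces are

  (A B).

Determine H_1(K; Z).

K has 2 vertices, 1 edge.
rank ∂_1 = 1, rank ∂_2 = 0 ⇒ b_1 = 1 − 1 − 0 = 0. So H_1 ≅ 0.

H_1 ≅ 0.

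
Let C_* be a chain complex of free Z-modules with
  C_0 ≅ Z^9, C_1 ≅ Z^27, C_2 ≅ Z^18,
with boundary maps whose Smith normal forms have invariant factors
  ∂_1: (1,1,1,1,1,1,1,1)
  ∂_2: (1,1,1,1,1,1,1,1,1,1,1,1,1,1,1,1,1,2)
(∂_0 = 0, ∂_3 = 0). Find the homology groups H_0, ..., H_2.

H_0 = Z,  H_1 = Z ⊕ Z/2Z,  H_2 = 0.

H_0: b_0 = 9 − 0 − 8 = 1; torsion from ∂_1 factors > 1: none. So H_0 = Z.
H_1: b_1 = 27 − 8 − 18 = 1; torsion from ∂_2 factors > 1: [2]. So H_1 = Z ⊕ Z/2Z.
H_2: b_2 = 18 − 18 − 0 = 0; torsion from ∂_3 factors > 1: none. So H_2 = 0.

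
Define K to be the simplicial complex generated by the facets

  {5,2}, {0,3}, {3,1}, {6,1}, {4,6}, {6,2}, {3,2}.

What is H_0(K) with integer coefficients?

H_0 ≅ Z.

K has 7 vertices, 7 edges.
rank ∂_0 = 0, rank ∂_1 = 6 ⇒ b_0 = 7 − 0 − 6 = 1; all invariant factors of ∂_1 are 1 so no torsion. So H_0 ≅ Z.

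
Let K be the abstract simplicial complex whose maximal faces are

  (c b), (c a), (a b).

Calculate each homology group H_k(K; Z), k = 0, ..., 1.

Fix the vertex order a < b < c and write every simplex with vertices in increasing order. Then dim K = 1 and the simplices of K are:

  0-simplices (3): a, b, c
  1-simplices (3): ab, ac, bc

Hence C_0 ≅ Z^3, C_1 ≅ Z^3.

∂_1: C_1 → C_0 maps an edge to its endpoints' difference, ∂[p,q] = q − p.
This gives a 3×3 integer matrix of rank 2; reducing to Smith normal form yields diagonal entries (1,1).

From H_k ≅ ker(∂_k) / im(∂_{k+1}) we obtain:

  H_0: rank C_0 − rank ∂_1 = 3 − 2 = 1, and the invariant factors of ∂_1 are all 1, so H_0 = Z.
  H_1: rank ker ∂_1 − rank ∂_2 = (3 − 2) − 0 = 1, and there is no ∂_2, so H_1 = Z.

H_0 = Z,  H_1 = Z.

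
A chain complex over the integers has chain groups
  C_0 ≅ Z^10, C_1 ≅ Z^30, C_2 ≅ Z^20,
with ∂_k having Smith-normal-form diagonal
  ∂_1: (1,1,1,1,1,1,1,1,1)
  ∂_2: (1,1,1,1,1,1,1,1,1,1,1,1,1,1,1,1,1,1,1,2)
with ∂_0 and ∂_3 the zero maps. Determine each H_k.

H_0 ≅ Z,  H_1 ≅ Z ⊕ Z/2Z,  H_2 = 0.

H_0: b_0 = 10 − 0 − 9 = 1; torsion from ∂_1 factors > 1: none. So H_0 ≅ Z.
H_1: b_1 = 30 − 9 − 20 = 1; torsion from ∂_2 factors > 1: [2]. So H_1 ≅ Z ⊕ Z/2Z.
H_2: b_2 = 20 − 20 − 0 = 0; torsion from ∂_3 factors > 1: none. So H_2 ≅ 0.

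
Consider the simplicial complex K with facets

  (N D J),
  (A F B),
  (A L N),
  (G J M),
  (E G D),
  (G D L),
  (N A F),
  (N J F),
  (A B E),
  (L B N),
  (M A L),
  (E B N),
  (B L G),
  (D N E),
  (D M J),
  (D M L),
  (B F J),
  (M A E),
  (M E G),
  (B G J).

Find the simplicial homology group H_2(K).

H_2 ≅ 0.

Take the total order A < B < D < E < F < G < J < L < M < N on the vertex set. Then K (dimension 2) consists of the simplices:

  0-simplices (10): A, B, D, E, F, G, J, L, M, N
  1-simplices (30): AB, AE, AF, AL, AM, AN, BE, BF, BG, BJ, BL, BN, DE, DG, DJ, DL, DM, DN, EG, EM, EN, FJ, FN, GJ, GL, GM, JM, JN, LM, LN
  2-simplices (20): ABE, ABF, AEM, AFN, ALM, ALN, BEN, BFJ, BGJ, BGL, BLN, DEG, DEN, DGL, DJM, DJN, DLM, EGM, FJN, GJM

giving chain groups C_0 ≅ Z^10, C_1 ≅ Z^30, C_2 ≅ Z^20.

The boundary map ∂_1: C_1 → C_0 is given by ∂[p,q] = [q] − [p]. For instance
  ∂AN = N − A.
As a 10×30 matrix over Z this has rank 9, with invariant factors (1,1,1,1,1,1,1,1,1).

∂_2: C_2 → C_1 maps a triangle to the signed sum of its edges. For instance
  ∂AFN = FN − AN + AF,
  ∂DLM = LM − DM + DL.
As a 30×20 matrix over Z this has rank 20, with invariant factors (1,1,1,1,1,1,1,1,1,1,1,1,1,1,1,1,1,1,1,2).

Computing H_k = (kernel of ∂_k) / (image of ∂_{k+1}):

  H_2: rank ker ∂_2 − rank ∂_3 = (20 − 20) − 0 = 0, and there is no ∂_3, so H_2 ≅ 0.

(K is a triangulation of the Klein bottle.)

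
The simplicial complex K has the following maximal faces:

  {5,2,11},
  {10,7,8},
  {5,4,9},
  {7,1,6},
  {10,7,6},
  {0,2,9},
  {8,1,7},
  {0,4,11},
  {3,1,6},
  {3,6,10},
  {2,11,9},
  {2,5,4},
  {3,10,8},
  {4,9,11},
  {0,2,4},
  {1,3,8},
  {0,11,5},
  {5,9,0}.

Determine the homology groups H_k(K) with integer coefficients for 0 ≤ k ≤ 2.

Order the vertices as 0 < 1 < 2 < 3 < 4 < 5 < 6 < 7 < 8 < 9 < 10 < 11. Listing each simplex with vertices in this order, K has dimension 2 with simplices:

  0-simplices (12): [0], [1], [2], [3], [4], [5], [6], [7], [8], [9], [10], [11]
  1-simplices (27): (27 of them)
  2-simplices (18): (18 of them)

giving chain groups C_0 ≅ Z^12, C_1 ≅ Z^27, C_2 ≅ Z^18.

Boundary ∂_1: C_1 → C_0 is given by ∂[p,q] = [q] − [p].
The 12×27 boundary matrix has rank 10 and Smith normal form diag(1,1,1,1,1,1,1,1,1,1).

The boundary map ∂_2: C_2 → C_1 acts by ∂[p,q,r] = [q,r] − [p,r] + [p,q]. For instance
  ∂[1,3,8] = [3,8] − [1,8] + [1,3],
  ∂[0,2,9] = [2,9] − [0,9] + [0,2].
The resulting 27×18 matrix has rank 17, and its Smith normal form has invariant factors (1,1,1,1,1,1,1,1,1,1,1,1,1,1,1,1,2).

Computing H_k = (kernel of ∂_k) / (image of ∂_{k+1}):

  H_0: rank C_0 − rank ∂_1 = 12 − 10 = 2, and the invariant factors of ∂_1 are all 1, so H_0 = Z^2.
  H_1: rank ker ∂_1 − rank ∂_2 = (27 − 10) − 17 = 0, and ∂_2 has invariant factor 2 > 1, so H_1 = Z/2.
  H_2: rank ker ∂_2 − rank ∂_3 = (18 − 17) − 0 = 1, and there is no ∂_3, so H_2 = Z.

H_0 ≅ Z^2,  H_1 ≅ Z/2,  H_2 ≅ Z.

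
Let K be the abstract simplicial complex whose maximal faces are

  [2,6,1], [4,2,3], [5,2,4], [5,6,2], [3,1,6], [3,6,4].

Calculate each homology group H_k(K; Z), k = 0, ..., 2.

Order the vertices as 1 < 2 < 3 < 4 < 5 < 6. Listing each simplex with vertices in this order, K has dimension 2 with simplices:

  0-simplices (6): [1], [2], [3], [4], [5], [6]
  1-simplices (12): [1,2], [1,3], [1,6], [2,3], [2,4], [2,5], [2,6], [3,4], [3,6], [4,5], [4,6], [5,6]
  2-simplices (6): [1,2,6], [1,3,6], [2,3,4], [2,4,5], [2,5,6], [3,4,6]

giving chain groups C_0 ≅ Z^6, C_1 ≅ Z^12, C_2 ≅ Z^6.

The boundary map ∂_1: C_1 → C_0 is given by ∂[p,q] = [q] − [p].
As a 6×12 matrix over Z this has rank 5, with invariant factors (1,1,1,1,1).

The boundary map ∂_2: C_2 → C_1 maps a triangle to the signed sum of its edges. For instance
  ∂[2,3,4] = [3,4] − [2,4] + [2,3],
  ∂[1,2,6] = [2,6] − [1,6] + [1,2].
This gives a 12×6 integer matrix of rank 6; reducing to Smith normal form yields diagonal entries (1,1,1,1,1,1).

From H_k ≅ ker(∂_k) / im(∂_{k+1}) we obtain:

  H_0: rank C_0 − rank ∂_1 = 6 − 5 = 1, and the invariant factors of ∂_1 are all 1, so H_0 ≅ Z.
  H_1: rank ker ∂_1 − rank ∂_2 = (12 − 5) − 6 = 1, and the invariant factors of ∂_2 are all 1, so H_1 ≅ Z.
  H_2: rank ker ∂_2 − rank ∂_3 = (6 − 6) − 0 = 0, and there is no ∂_3, so H_2 ≅ 0.

(K is a triangulation of the cylinder S^1 x I.)

H_0 = Z,  H_1 = Z,  H_2 = 0.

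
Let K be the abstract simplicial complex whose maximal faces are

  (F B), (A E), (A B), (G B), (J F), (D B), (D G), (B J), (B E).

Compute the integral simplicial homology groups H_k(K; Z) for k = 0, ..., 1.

H_0 ≅ Z,  H_1 ≅ Z^3.

Order the vertices as A < B < D < E < F < G < J. Listing each simplex with vertices in this order, K has dimension 1 with simplices:

  0-simplices (7): A, B, D, E, F, G, J
  1-simplices (9): AB, AE, BD, BE, BF, BG, BJ, DG, FJ

so the chain groups are C_0 ≅ Z^7, C_1 ≅ Z^9.

The boundary map ∂_1: C_1 → C_0 maps an edge to its endpoints' difference, ∂[p,q] = q − p.
The 7×9 boundary matrix has rank 6 and Smith normal form diag(1,1,1,1,1,1).

Computing H_k = (kernel of ∂_k) / (image of ∂_{k+1}):

  H_0: rank C_0 − rank ∂_1 = 7 − 6 = 1, and the invariant factors of ∂_1 are all 1, so H_0 ≅ Z.
  H_1: rank ker ∂_1 − rank ∂_2 = (9 − 6) − 0 = 3, and there is no ∂_2, so H_1 ≅ Z^3.

As a check, the Euler characteristic is 7 − 9 = -2, which agrees with 1 − 3 = -2.
(K is a triangulation of a wedge of 3 circles.)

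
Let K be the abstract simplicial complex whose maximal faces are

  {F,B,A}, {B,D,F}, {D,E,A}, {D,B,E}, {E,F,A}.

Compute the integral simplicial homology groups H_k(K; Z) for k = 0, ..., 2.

Order the vertices as A < B < D < E < F. Listing each simplex with vertices in this order, K has dimension 2 with simplices:

  0-simplices (5): A, B, D, E, F
  1-simplices (10): AB, AD, AE, AF, BD, BE, BF, DE, DF, EF
  2-simplices (5): ABF, ADE, AEF, BDE, BDF

Hence C_0 ≅ Z^5, C_1 ≅ Z^10, C_2 ≅ Z^5.

Boundary ∂_1: C_1 → C_0 maps an edge to its endpoints' difference, ∂[p,q] = q − p.
The resulting 5×10 matrix has rank 4, and its Smith normal form has invariant factors (1,1,1,1).

∂_2: C_2 → C_1 sends each 2-simplex [p,q,r] to [q,r] − [p,r] + [p,q]. For instance
  ∂ABF = BF − AF + AB,
  ∂ADE = DE − AE + AD.
The 10×5 boundary matrix has rank 5 and Smith normal form diag(1,1,1,1,1).

Reading off H_k = ker ∂_k / im ∂_{k+1}:

  H_0: rank C_0 − rank ∂_1 = 5 − 4 = 1, and the invariant factors of ∂_1 are all 1, so H_0 ≅ Z.
  H_1: rank ker ∂_1 − rank ∂_2 = (10 − 4) − 5 = 1, and the invariant factors of ∂_2 are all 1, so H_1 ≅ Z.
  H_2: rank ker ∂_2 − rank ∂_3 = (5 − 5) − 0 = 0, and there is no ∂_3, so H_2 ≅ 0.

H_0 = Z,  H_1 = Z,  H_2 = 0.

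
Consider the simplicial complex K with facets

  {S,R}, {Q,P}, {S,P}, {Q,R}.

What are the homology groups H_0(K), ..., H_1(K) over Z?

H_0 = Z,  H_1 = Z.

Fix the vertex order P < Q < R < S and write every simplex with vertices in increasing order. Then dim K = 1 and the simplices of K are:

  0-simplices (4): P, Q, R, S
  1-simplices (4): PQ, PS, QR, RS

Hence C_0 ≅ Z^4, C_1 ≅ Z^4.

Boundary ∂_1: C_1 → C_0 is given by ∂[p,q] = [q] − [p]. For instance
  ∂QR = R − Q.
As a 4×4 matrix over Z this has rank 3, with invariant factors (1,1,1).

Now H_k = ker ∂_k / im ∂_{k+1}, so:

  H_0: rank C_0 − rank ∂_1 = 4 − 3 = 1, and the invariant factors of ∂_1 are all 1, so H_0 ≅ Z.
  H_1: rank ker ∂_1 − rank ∂_2 = (4 − 3) − 0 = 1, and there is no ∂_2, so H_1 ≅ Z.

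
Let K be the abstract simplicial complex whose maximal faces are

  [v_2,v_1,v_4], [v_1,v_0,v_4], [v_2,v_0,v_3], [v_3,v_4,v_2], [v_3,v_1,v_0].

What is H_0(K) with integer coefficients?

We work with the vertex ordering v_0 < v_1 < v_2 < v_3 < v_4. The simplices of K, each written with vertices in increasing order, are:

  0-simplices (5): [v_0], [v_1], [v_2], [v_3], [v_4]
  1-simplices (10): [v_0,v_1], [v_0,v_2], [v_0,v_3], [v_0,v_4], [v_1,v_2], [v_1,v_3], [v_1,v_4], [v_2,v_3], [v_2,v_4], [v_3,v_4]
  2-simplices (5): [v_0,v_1,v_3], [v_0,v_1,v_4], [v_0,v_2,v_3], [v_1,v_2,v_4], [v_2,v_3,v_4]

giving chain groups C_0 ≅ Z^5, C_1 ≅ Z^10, C_2 ≅ Z^5.

Boundary ∂_1: C_1 → C_0 is given by ∂[p,q] = [q] − [p]. For instance
  ∂[v_0,v_4] = [v_4] − [v_0].
This gives a 5×10 integer matrix of rank 4; reducing to Smith normal form yields diagonal entries (1,1,1,1).

∂_2: C_2 → C_1 acts by ∂[p,q,r] = [q,r] − [p,r] + [p,q]. For instance
  ∂[v_1,v_2,v_4] = [v_2,v_4] − [v_1,v_4] + [v_1,v_2],
  ∂[v_0,v_2,v_3] = [v_2,v_3] − [v_0,v_3] + [v_0,v_2].
The resulting 10×5 matrix has rank 5, and its Smith normal form has invariant factors (1,1,1,1,1).

Now H_k = ker ∂_k / im ∂_{k+1}, so:

  H_0: rank C_0 − rank ∂_1 = 5 − 4 = 1, and the invariant factors of ∂_1 are all 1, so H_0 = Z.

H_0 ≅ Z.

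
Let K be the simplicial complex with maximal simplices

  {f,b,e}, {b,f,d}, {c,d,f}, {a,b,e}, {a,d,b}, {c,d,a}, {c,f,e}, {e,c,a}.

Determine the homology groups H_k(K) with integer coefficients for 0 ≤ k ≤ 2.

K has 6 vertices, 12 edges, 8 triangles.
rank ∂_0 = 0, rank ∂_1 = 5 ⇒ b_0 = 6 − 0 − 5 = 1; all invariant factors of ∂_1 are 1 so no torsion. So H_0 = Z.
rank ∂_1 = 5, rank ∂_2 = 7 ⇒ b_1 = 12 − 5 − 7 = 0; all invariant factors of ∂_2 are 1 so no torsion. So H_1 = 0.
rank ∂_2 = 7, rank ∂_3 = 0 ⇒ b_2 = 8 − 7 − 0 = 1. So H_2 = Z.

H_0 = Z,  H_1 = 0,  H_2 = Z.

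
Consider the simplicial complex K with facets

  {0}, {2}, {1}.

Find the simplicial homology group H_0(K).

Take the total order 0 < 1 < 2 on the vertex set. Then K (dimension 0) consists of the simplices:

  0-simplices (3): [0], [1], [2]

so the chain groups are C_0 ≅ Z^3.

Computing H_k = (kernel of ∂_k) / (image of ∂_{k+1}):

  H_0: rank C_0 − rank ∂_1 = 3 − 0 = 3, and there is no ∂_1, so H_0 = Z^3.

(K is a triangulation of a set of 3 points.)

H_0 = Z^3.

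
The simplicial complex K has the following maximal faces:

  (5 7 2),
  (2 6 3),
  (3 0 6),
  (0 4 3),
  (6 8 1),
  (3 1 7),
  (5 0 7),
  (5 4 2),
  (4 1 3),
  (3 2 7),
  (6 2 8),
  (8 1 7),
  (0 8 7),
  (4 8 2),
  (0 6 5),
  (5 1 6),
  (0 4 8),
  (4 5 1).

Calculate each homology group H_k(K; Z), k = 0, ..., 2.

Fix the vertex order 0 < 1 < 2 < 3 < 4 < 5 < 6 < 7 < 8 and write every simplex with vertices in increasing order. Then dim K = 2 and the simplices of K are:

  0-simplices (9): [0], [1], [2], [3], [4], [5], [6], [7], [8]
  1-simplices (27): (27 of them)
  2-simplices (18): [0,3,4], [0,3,6], [0,4,8], [0,5,6], [0,5,7], [0,7,8], [1,3,4], [1,3,7], [1,4,5], [1,5,6], [1,6,8], [1,7,8], [2,3,6], [2,3,7], [2,4,5], [2,4,8], [2,5,7], [2,6,8]

so the chain groups are C_0 ≅ Z^9, C_1 ≅ Z^27, C_2 ≅ Z^18.

Boundary ∂_1: C_1 → C_0 is given by ∂[p,q] = [q] − [p]. For instance
  ∂[0,8] = [8] − [0].
The resulting 9×27 matrix has rank 8, and its Smith normal form has invariant factors (1,1,1,1,1,1,1,1).

Boundary ∂_2: C_2 → C_1 maps a triangle to the signed sum of its edges. For instance
  ∂[0,3,4] = [3,4] − [0,4] + [0,3],
  ∂[0,3,6] = [3,6] − [0,6] + [0,3].
This gives a 27×18 integer matrix of rank 17; reducing to Smith normal form yields diagonal entries (1,1,1,1,1,1,1,1,1,1,1,1,1,1,1,1,1).

From H_k ≅ ker(∂_k) / im(∂_{k+1}) we obtain:

  H_0: rank C_0 − rank ∂_1 = 9 − 8 = 1, and the invariant factors of ∂_1 are all 1, so H_0 ≅ Z.
  H_1: rank ker ∂_1 − rank ∂_2 = (27 − 8) − 17 = 2, and the invariant factors of ∂_2 are all 1, so H_1 ≅ Z^2.
  H_2: rank ker ∂_2 − rank ∂_3 = (18 − 17) − 0 = 1, and there is no ∂_3, so H_2 ≅ Z.

As a check, the Euler characteristic is 9 − 27 + 18 = 0, which agrees with 1 − 2 + 1 = 0.
(K is a triangulation of the torus T^2.)

H_0 ≅ Z,  H_1 ≅ Z^2,  H_2 ≅ Z.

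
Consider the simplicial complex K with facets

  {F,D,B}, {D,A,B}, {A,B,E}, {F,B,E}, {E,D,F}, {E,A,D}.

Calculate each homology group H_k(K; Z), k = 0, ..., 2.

H_0 ≅ Z,  H_1 = 0,  H_2 ≅ Z.

Fix the vertex order A < B < D < E < F and write every simplex with vertices in increasing order. Then dim K = 2 and the simplices of K are:

  0-simplices (5): A, B, D, E, F
  1-simplices (9): AB, AD, AE, BD, BE, BF, DE, DF, EF
  2-simplices (6): ABD, ABE, ADE, BDF, BEF, DEF

giving chain groups C_0 ≅ Z^5, C_1 ≅ Z^9, C_2 ≅ Z^6.

∂_1: C_1 → C_0 sends each edge [p,q] (with p < q) to q − p. For instance
  ∂AE = E − A.
The resulting 5×9 matrix has rank 4, and its Smith normal form has invariant factors (1,1,1,1).

Boundary ∂_2: C_2 → C_1 maps a triangle to the signed sum of its edges. For instance
  ∂DEF = EF − DF + DE,
  ∂ABD = BD − AD + AB.
The resulting 9×6 matrix has rank 5, and its Smith normal form has invariant factors (1,1,1,1,1).

Now H_k = ker ∂_k / im ∂_{k+1}, so:

  H_0: rank C_0 − rank ∂_1 = 5 − 4 = 1, and the invariant factors of ∂_1 are all 1, so H_0 ≅ Z.
  H_1: rank ker ∂_1 − rank ∂_2 = (9 − 4) − 5 = 0, and the invariant factors of ∂_2 are all 1, so H_1 ≅ 0.
  H_2: rank ker ∂_2 − rank ∂_3 = (6 − 5) − 0 = 1, and there is no ∂_3, so H_2 ≅ Z.

As a check, the Euler characteristic is 5 − 9 + 6 = 2, which agrees with 1 − 0 + 1 = 2.
(K is a triangulation of the 2-sphere S^2.)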